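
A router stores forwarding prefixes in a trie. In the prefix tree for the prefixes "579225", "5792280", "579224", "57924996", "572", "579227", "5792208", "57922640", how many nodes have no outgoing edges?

A leaf is a node with no children — equivalently, the end of a word that is not a proper prefix of any other stored word.
Those words: "572", "5792208", "579224", "579225", "57922640", "579227", "5792280", "57924996"
Leaf count: 8

8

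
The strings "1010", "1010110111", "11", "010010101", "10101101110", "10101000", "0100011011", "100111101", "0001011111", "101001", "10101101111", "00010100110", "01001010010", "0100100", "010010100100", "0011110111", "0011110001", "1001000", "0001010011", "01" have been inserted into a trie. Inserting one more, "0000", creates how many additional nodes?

Walking "0000" from the root, the first 3 characters ("000") follow existing edges; "0" is the first miss.
Each of the 1 remaining characters creates one node.

1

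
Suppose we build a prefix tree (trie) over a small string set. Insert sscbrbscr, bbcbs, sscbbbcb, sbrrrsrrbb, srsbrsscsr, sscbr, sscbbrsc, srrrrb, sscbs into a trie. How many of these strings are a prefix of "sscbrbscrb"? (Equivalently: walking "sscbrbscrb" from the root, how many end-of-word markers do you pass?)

Check each prefix of "sscbrbscrb" against the stored set — each match is an end-marker on the path.
Prefixes of the query that are stored words: "sscbr", "sscbrbscr"
Count: 2

2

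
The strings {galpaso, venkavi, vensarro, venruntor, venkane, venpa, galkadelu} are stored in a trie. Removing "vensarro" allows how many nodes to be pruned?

After clearing the end-marker at "vensarro", prune upward until reaching a node still needed by another word.
The suffix "sarro" (5 nodes) is used only by "vensarro"; the node for "ven" still has the child "k", so pruning stops there.
Nodes removed: 5

5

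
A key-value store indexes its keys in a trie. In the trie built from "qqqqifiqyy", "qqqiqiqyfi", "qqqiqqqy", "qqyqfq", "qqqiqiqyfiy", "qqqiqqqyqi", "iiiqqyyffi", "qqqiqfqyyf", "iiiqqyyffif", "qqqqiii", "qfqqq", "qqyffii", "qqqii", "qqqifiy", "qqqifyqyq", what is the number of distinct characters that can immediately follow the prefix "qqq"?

2

Walk "qqq" from the root, arriving at one node.
Distinct next characters after "qqq": i, q.
That node has 2 child edges.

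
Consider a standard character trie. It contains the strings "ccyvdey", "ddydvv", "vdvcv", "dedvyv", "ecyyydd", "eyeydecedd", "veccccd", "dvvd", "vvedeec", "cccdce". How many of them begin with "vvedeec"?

Filter for entries beginning with "vvedeec":
Words under "vvedeec": vvedeec
Count: 1

1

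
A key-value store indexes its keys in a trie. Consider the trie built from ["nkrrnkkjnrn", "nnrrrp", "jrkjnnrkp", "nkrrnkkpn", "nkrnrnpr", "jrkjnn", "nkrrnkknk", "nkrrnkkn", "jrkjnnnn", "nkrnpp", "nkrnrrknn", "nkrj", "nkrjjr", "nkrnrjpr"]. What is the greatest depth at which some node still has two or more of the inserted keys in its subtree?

The deepest shared node is where two words last agree before diverging.
e.g. "nkrrnkkn" and "nkrrnkknk" share the prefix "nkrrnkkn" of length 8; no pair shares a longer one.
Longest shared-prefix length: 8

8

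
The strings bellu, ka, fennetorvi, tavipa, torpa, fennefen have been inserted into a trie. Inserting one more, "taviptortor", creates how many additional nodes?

6

Walking "taviptortor" from the root, the first 5 characters ("tavip") follow existing edges; "t" is the first miss.
So 11 − 5 = 6 new nodes.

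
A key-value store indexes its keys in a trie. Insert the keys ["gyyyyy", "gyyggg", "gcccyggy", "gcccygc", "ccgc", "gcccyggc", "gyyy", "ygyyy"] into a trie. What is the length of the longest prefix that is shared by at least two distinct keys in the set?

7

The deepest shared node is where two words last agree before diverging.
e.g. "gcccyggc" and "gcccyggy" share the prefix "gcccygg" of length 7; no pair shares a longer one.
Longest shared-prefix length: 7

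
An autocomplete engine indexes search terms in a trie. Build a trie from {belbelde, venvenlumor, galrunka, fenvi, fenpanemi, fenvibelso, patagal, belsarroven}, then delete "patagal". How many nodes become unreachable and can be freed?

7

After clearing the end-marker at "patagal", prune upward until reaching a node still needed by another word.
No other word shares any prefix with "patagal", so all 7 of its nodes go.
Nodes removed: 7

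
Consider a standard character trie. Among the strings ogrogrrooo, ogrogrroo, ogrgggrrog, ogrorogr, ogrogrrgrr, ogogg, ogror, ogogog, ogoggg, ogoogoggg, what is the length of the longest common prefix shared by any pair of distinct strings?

9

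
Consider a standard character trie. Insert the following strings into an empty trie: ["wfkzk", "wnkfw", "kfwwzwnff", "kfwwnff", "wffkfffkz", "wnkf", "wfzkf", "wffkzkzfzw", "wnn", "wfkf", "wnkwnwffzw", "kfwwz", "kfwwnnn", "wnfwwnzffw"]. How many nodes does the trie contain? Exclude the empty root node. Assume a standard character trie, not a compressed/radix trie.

Trace insertions, counting only characters that open a new branch:
  "wfkzk" → 5 new (w, f, k, z, k)
  "wnkfw" → prefix "w" already present; 4 new (n, k, f, w)
  "kfwwzwnff" → 9 new (k, f, w, w, z, w, n, f, f)
  "kfwwnff" → prefix "kfww" already present; 3 new (n, f, f)
  "wffkfffkz" → prefix "wf" already present; 7 new (f, k, f, f, f, k, z)
  "wnkf" → prefix "wnkf" already present; 0 new (none)
  "wfzkf" → prefix "wf" already present; 3 new (z, k, f)
  "wffkzkzfzw" → prefix "wffk" already present; 6 new (z, k, z, f, z, w)
  "wnn" → prefix "wn" already present; 1 new (n)
  "wfkf" → prefix "wfk" already present; 1 new (f)
  "wnkwnwffzw" → prefix "wnk" already present; 7 new (w, n, w, f, f, z, w)
  "kfwwz" → prefix "kfwwz" already present; 0 new (none)
  "kfwwnnn" → prefix "kfwwn" already present; 2 new (n, n)
  "wnfwwnzffw" → prefix "wn" already present; 8 new (f, w, w, n, z, f, f, w)
Total nodes = 5 + 4 + 9 + 3 + 7 + 0 + 3 + 6 + 1 + 1 + 7 + 0 + 2 + 8 = 56

56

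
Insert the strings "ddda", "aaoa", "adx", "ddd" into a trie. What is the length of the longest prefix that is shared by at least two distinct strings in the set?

Look for the deepest trie node that still has at least two words in its subtree.
"ddd" and "ddda" agree on "ddd" (3 characters) before diverging; nothing deeper is shared.
Longest shared-prefix length: 3

3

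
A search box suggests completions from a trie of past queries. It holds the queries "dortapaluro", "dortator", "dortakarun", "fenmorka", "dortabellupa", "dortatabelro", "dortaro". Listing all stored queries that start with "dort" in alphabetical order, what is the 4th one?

dortaro

Filter for "dort…" and sort: "dortabellupa", "dortakarun", "dortapaluro", "dortaro", "dortatabelro", "dortator"
The 4th is dortaro.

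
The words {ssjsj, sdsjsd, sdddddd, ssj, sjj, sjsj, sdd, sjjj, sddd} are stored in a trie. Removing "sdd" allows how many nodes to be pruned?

A node on "sdd"'s path can go only if nothing else ends at it or branches off below it.
Every node on "sdd" is still needed (e.g. by "sdddddd"), so nothing is freed.
Nodes removed: 0

0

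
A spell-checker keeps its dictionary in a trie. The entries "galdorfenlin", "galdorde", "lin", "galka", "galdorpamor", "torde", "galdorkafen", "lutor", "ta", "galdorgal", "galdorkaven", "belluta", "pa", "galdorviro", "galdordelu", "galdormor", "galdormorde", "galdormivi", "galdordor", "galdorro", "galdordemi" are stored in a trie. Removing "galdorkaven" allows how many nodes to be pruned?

3

Walk "galdorkaven" from the leaf back toward the root, removing each node that no remaining word uses.
The suffix "ven" (3 nodes) is used only by "galdorkaven"; the node for "galdorka" still has the child "f", so pruning stops there.
Nodes removed: 3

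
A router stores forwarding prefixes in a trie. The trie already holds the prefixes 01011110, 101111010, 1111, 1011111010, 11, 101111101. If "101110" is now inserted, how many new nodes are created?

Walking "101110" from the root, the first 5 characters ("10111") follow existing edges; "0" is the first miss.
So 6 − 5 = 1 new nodes.

1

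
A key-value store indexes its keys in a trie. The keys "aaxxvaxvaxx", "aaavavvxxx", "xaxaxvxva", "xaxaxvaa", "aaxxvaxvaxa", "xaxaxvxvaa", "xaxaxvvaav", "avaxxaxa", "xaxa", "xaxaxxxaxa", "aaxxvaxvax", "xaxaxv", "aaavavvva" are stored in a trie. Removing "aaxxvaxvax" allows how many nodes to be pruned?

0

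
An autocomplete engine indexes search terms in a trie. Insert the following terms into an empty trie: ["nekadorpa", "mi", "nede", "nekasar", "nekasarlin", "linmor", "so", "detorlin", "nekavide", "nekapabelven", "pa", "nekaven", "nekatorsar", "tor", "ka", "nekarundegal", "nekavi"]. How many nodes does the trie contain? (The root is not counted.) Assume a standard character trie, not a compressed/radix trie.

Trace insertions, counting only characters that open a new branch:
  "nekadorpa" → 9 new (n, e, k, a, d, o, r, p, a)
  "mi" → 2 new (m, i)
  "nede" → prefix "ne" already present; 2 new (d, e)
  "nekasar" → prefix "neka" already present; 3 new (s, a, r)
  "nekasarlin" → prefix "nekasar" already present; 3 new (l, i, n)
  "linmor" → 6 new (l, i, n, m, o, r)
  "so" → 2 new (s, o)
  "detorlin" → 8 new (d, e, t, o, r, l, i, n)
  "nekavide" → prefix "neka" already present; 4 new (v, i, d, e)
  "nekapabelven" → prefix "neka" already present; 8 new (p, a, b, e, l, v, e, n)
  "pa" → 2 new (p, a)
  "nekaven" → prefix "nekav" already present; 2 new (e, n)
  "nekatorsar" → prefix "neka" already present; 6 new (t, o, r, s, a, r)
  "tor" → 3 new (t, o, r)
  "ka" → 2 new (k, a)
  "nekarundegal" → prefix "neka" already present; 8 new (r, u, n, d, e, g, a, l)
  "nekavi" → prefix "nekavi" already present; 0 new (none)
Total nodes = 9 + 2 + 2 + 3 + 3 + 6 + 2 + 8 + 4 + 8 + 2 + 2 + 6 + 3 + 2 + 8 + 0 = 70

70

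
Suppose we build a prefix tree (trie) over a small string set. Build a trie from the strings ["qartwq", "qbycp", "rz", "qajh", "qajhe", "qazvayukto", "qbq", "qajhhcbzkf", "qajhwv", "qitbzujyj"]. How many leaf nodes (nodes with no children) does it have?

Leaves are exactly the stored words that no other stored word extends.
Those words: "qajhe", "qajhhcbzkf", "qajhwv", "qartwq", "qazvayukto", "qbq", "qbycp", "qitbzujyj", "rz"
Leaf count: 9

9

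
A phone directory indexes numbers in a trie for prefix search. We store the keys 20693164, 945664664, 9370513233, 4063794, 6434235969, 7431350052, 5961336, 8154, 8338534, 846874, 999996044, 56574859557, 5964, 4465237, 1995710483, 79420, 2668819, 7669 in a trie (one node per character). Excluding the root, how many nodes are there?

123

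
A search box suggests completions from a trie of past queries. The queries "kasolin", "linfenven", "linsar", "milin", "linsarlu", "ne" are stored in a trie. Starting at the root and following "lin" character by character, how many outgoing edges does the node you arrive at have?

The children of the "lin" node are the distinct next characters among strings starting with "lin".
Characters that immediately follow "lin" among the stored strings: {f, s}.
That node has 2 child edges.

2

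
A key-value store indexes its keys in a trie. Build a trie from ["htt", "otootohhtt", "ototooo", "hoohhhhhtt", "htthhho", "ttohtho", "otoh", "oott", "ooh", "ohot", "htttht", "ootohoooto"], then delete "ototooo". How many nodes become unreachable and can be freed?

After clearing the end-marker at "ototooo", prune upward until reaching a node still needed by another word.
The suffix "tooo" (4 nodes) is used only by "ototooo"; the node for "oto" still has the child "o", so pruning stops there.
Nodes removed: 4

4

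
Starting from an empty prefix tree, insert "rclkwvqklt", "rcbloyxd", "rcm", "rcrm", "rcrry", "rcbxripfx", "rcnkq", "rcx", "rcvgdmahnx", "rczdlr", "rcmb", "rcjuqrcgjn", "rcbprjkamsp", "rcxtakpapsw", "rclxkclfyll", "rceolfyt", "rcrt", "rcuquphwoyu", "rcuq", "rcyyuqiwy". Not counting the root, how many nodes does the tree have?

99

Trace insertions, counting only characters that open a new branch:
  "rclkwvqklt" → 10 new (r, c, l, k, w, v, q, k, l, t)
  "rcbloyxd" → prefix "rc" already present; 6 new (b, l, o, y, x, d)
  "rcm" → prefix "rc" already present; 1 new (m)
  "rcrm" → prefix "rc" already present; 2 new (r, m)
  "rcrry" → prefix "rcr" already present; 2 new (r, y)
  "rcbxripfx" → prefix "rcb" already present; 6 new (x, r, i, p, f, x)
  "rcnkq" → prefix "rc" already present; 3 new (n, k, q)
  "rcx" → prefix "rc" already present; 1 new (x)
  "rcvgdmahnx" → prefix "rc" already present; 8 new (v, g, d, m, a, h, n, x)
  "rczdlr" → prefix "rc" already present; 4 new (z, d, l, r)
  "rcmb" → prefix "rcm" already present; 1 new (b)
  "rcjuqrcgjn" → prefix "rc" already present; 8 new (j, u, q, r, c, g, j, n)
  "rcbprjkamsp" → prefix "rcb" already present; 8 new (p, r, j, k, a, m, s, p)
  "rcxtakpapsw" → prefix "rcx" already present; 8 new (t, a, k, p, a, p, s, w)
  "rclxkclfyll" → prefix "rcl" already present; 8 new (x, k, c, l, f, y, l, l)
  "rceolfyt" → prefix "rc" already present; 6 new (e, o, l, f, y, t)
  "rcrt" → prefix "rcr" already present; 1 new (t)
  "rcuquphwoyu" → prefix "rc" already present; 9 new (u, q, u, p, h, w, o, y, u)
  "rcuq" → prefix "rcuq" already present; 0 new (none)
  "rcyyuqiwy" → prefix "rc" already present; 7 new (y, y, u, q, i, w, y)
Total nodes = 10 + 6 + 1 + 2 + 2 + 6 + 3 + 1 + 8 + 4 + 1 + 8 + 8 + 8 + 8 + 6 + 1 + 9 + 0 + 7 = 99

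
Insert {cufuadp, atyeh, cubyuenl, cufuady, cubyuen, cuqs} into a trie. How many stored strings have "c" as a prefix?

Traverse to the node for "c", then collect every word in that subtree.
Matches: "cubyuen", "cubyuenl", "cufuadp", "cufuady", "cuqs"
Count: 5

5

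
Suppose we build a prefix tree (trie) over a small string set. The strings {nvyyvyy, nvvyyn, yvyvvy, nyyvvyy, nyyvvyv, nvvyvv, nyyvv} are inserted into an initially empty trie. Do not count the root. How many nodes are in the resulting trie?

Trace insertions, counting only characters that open a new branch:
  "nvyyvyy" → 7 new (n, v, y, y, v, y, y)
  "nvvyyn" → prefix "nv" already present; 4 new (v, y, y, n)
  "yvyvvy" → 6 new (y, v, y, v, v, y)
  "nyyvvyy" → prefix "n" already present; 6 new (y, y, v, v, y, y)
  "nyyvvyv" → prefix "nyyvvy" already present; 1 new (v)
  "nvvyvv" → prefix "nvvy" already present; 2 new (v, v)
  "nyyvv" → prefix "nyyvv" already present; 0 new (none)
Total nodes = 7 + 4 + 6 + 6 + 1 + 2 + 0 = 26

26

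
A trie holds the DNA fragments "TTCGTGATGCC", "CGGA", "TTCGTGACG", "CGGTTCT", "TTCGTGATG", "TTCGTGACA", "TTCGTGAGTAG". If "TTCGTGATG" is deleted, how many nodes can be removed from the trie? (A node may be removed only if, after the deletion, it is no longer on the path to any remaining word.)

0

After clearing the end-marker at "TTCGTGATG", prune upward until reaching a node still needed by another word.
Every node on "TTCGTGATG" is still needed (e.g. by "TTCGTGATGCC"), so nothing is freed.
Nodes removed: 0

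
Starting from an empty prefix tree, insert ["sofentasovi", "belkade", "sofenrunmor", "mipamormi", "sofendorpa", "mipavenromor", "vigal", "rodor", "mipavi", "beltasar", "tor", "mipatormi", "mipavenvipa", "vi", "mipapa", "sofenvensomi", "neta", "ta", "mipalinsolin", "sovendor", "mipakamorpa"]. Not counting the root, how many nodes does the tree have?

109

Count nodes per top-level branch (shared prefixes stored once):
  'b'-branch (belkade, beltasar): 12 nodes
  'm'-branch (mipakamorpa, mipalinsolin, mipamormi, mipapa, mipatormi, mipavenromor, mipavenvipa, mipavi): 44 nodes
  'n'-branch (neta): 4 nodes
  'r'-branch (rodor): 5 nodes
  's'-branch (sofendorpa, sofenrunmor, sofentasovi, sofenvensomi, sovendor): 35 nodes
  't'-branch (ta, tor): 4 nodes
  'v'-branch (vi, vigal): 5 nodes
Sum: 109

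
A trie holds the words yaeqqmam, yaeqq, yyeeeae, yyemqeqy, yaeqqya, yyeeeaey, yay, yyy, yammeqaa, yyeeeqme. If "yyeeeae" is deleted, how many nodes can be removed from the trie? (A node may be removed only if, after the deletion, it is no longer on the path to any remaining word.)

0

After clearing the end-marker at "yyeeeae", prune upward until reaching a node still needed by another word.
Every node on "yyeeeae" is still needed (e.g. by "yyeeeaey"), so nothing is freed.
Nodes removed: 0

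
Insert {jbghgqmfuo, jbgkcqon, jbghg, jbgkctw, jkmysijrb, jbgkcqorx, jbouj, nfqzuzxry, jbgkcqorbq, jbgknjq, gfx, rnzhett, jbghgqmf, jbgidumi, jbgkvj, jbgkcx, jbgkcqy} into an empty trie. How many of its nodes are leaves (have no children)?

15

Leaves are exactly the stored words that no other stored word extends.
Those words: "gfx", "jbghgqmfuo", "jbgidumi", "jbgkcqon", "jbgkcqorbq", "jbgkcqorx", "jbgkcqy", "jbgkctw", "jbgkcx", "jbgknjq", "jbgkvj", "jbouj", "jkmysijrb", "nfqzuzxry", "rnzhett"
Leaf count: 15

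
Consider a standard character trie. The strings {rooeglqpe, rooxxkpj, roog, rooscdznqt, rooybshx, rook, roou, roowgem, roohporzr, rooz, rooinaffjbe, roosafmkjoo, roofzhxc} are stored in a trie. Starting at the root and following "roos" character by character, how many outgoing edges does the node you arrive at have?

2

The children of the "roos" node are the distinct next characters among strings starting with "roos".
Characters that immediately follow "roos" among the stored strings: {a, c}.
That node has 2 child edges.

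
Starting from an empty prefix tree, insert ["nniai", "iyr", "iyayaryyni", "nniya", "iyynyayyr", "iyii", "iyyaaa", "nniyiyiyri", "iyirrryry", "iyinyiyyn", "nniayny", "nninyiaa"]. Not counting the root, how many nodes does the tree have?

56

Count nodes per top-level branch (shared prefixes stored once):
  'i'-branch (iyayaryyni, iyii, iyinyiyyn, iyirrryry, iyr, iyyaaa, iyynyayyr): 35 nodes
  'n'-branch (nniai, nniayny, nninyiaa, nniya, nniyiyiyri): 21 nodes
Sum: 56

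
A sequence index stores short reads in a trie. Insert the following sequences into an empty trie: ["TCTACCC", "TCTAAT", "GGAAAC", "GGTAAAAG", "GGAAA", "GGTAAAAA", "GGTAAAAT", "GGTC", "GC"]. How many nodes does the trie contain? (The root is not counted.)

Trie structure (* marks end of a word):
(root)
├─ G
│  ├─ C *
│  └─ G
│     ├─ A
│     │  └─ A
│     │     └─ A *
│     │        └─ C *
│     └─ T
│        ├─ A
│        │  └─ A
│        │     └─ A
│        │        └─ A
│        │           ├─ A *
│        │           ├─ G *
│        │           └─ T *
│        └─ C *
└─ T
   └─ C
      └─ T
         └─ A
            ├─ A
            │  └─ T *
            └─ C
               └─ C
                  └─ C *
Counting every labelled node above: 25.

25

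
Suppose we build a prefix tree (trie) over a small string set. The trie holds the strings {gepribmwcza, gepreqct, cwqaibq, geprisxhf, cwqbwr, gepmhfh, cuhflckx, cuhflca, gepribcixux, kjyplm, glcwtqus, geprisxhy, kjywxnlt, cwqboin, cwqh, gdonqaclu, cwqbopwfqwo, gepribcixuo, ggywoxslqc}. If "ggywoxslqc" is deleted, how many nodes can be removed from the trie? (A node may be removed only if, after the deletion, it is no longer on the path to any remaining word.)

A node on "ggywoxslqc"'s path can go only if nothing else ends at it or branches off below it.
The suffix "gywoxslqc" (9 nodes) is used only by "ggywoxslqc"; the node for "g" still has the child "e", so pruning stops there.
Nodes removed: 9

9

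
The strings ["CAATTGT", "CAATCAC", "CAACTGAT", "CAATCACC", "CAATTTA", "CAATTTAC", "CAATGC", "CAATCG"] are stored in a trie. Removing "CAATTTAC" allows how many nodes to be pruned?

1

A node on "CAATTTAC"'s path can go only if nothing else ends at it or branches off below it.
The suffix "C" (1 node) is used only by "CAATTTAC"; "CAATTTA" is itself a stored word, so pruning stops there.
Nodes removed: 1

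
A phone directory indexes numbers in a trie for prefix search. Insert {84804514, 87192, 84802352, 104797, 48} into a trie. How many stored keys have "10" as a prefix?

1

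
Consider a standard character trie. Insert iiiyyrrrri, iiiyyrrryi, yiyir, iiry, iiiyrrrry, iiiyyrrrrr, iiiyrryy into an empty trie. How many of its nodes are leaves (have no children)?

7

A leaf is a node with no children — equivalently, the end of a word that is not a proper prefix of any other stored word.
Those words: "iiiyrrrry", "iiiyrryy", "iiiyyrrrri", "iiiyyrrrrr", "iiiyyrrryi", "iiry", "yiyir"
Leaf count: 7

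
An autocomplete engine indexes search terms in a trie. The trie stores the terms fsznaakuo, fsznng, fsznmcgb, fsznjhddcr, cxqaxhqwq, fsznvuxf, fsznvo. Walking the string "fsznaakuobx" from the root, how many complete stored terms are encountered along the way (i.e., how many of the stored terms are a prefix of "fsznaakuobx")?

Walk "fsznaakuobx" from the root; an end-of-word marker is hit whenever a stored word is a prefix of "fsznaakuobx".
Prefixes of the query that are stored words: "fsznaakuo"
Count: 1

1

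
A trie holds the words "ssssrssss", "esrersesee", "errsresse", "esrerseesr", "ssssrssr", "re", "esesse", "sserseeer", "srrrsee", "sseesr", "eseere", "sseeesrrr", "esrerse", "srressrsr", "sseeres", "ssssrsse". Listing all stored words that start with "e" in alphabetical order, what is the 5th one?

Words with prefix "e", in lexicographic order: "errsresse", "eseere", "esesse", "esrerse", "esrerseesr", "esrersesee"
The 5th is esrerseesr.

esrerseesr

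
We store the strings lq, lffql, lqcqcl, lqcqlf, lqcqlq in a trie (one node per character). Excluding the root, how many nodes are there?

13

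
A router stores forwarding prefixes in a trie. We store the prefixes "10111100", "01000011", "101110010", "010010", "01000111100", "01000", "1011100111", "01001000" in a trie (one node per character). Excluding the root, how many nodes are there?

32

Trie structure (* marks end of a word):
(root)
├─ 0
│  └─ 1
│     └─ 0
│        └─ 0
│           ├─ 0 *
│           │  ├─ 0
│           │  │  └─ 1
│           │  │     └─ 1 *
│           │  └─ 1
│           │     └─ 1
│           │        └─ 1
│           │           └─ 1
│           │              └─ 0
│           │                 └─ 0 *
│           └─ 1
│              └─ 0 *
│                 └─ 0
│                    └─ 0 *
└─ 1
   └─ 0
      └─ 1
         └─ 1
            └─ 1
               ├─ 0
               │  └─ 0
               │     └─ 1
               │        ├─ 0 *
               │        └─ 1
               │           └─ 1 *
               └─ 1
                  └─ 0
                     └─ 0 *
Counting every labelled node above: 32.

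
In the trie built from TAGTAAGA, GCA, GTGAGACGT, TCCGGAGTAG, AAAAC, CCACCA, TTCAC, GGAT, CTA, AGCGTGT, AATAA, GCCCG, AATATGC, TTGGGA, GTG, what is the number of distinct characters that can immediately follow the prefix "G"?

3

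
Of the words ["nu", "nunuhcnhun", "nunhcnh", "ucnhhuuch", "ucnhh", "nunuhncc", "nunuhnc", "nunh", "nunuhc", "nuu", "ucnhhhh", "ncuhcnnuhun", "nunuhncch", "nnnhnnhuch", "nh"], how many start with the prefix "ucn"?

Traverse to the node for "ucn", then collect every word in that subtree.
Matches: "ucnhh", "ucnhhhh", "ucnhhuuch"
Count: 3

3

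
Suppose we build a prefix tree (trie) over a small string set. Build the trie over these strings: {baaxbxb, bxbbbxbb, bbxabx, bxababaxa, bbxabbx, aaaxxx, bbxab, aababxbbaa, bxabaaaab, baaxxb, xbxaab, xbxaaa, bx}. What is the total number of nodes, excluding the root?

Trace insertions, counting only characters that open a new branch:
  "baaxbxb" → 7 new (b, a, a, x, b, x, b)
  "bxbbbxbb" → prefix "b" already present; 7 new (x, b, b, b, x, b, b)
  "bbxabx" → prefix "b" already present; 5 new (b, x, a, b, x)
  "bxababaxa" → prefix "bx" already present; 7 new (a, b, a, b, a, x, a)
  "bbxabbx" → prefix "bbxab" already present; 2 new (b, x)
  "aaaxxx" → 6 new (a, a, a, x, x, x)
  "bbxab" → prefix "bbxab" already present; 0 new (none)
  "aababxbbaa" → prefix "aa" already present; 8 new (b, a, b, x, b, b, a, a)
  "bxabaaaab" → prefix "bxaba" already present; 4 new (a, a, a, b)
  "baaxxb" → prefix "baax" already present; 2 new (x, b)
  "xbxaab" → 6 new (x, b, x, a, a, b)
  "xbxaaa" → prefix "xbxaa" already present; 1 new (a)
  "bx" → prefix "bx" already present; 0 new (none)
Total nodes = 7 + 7 + 5 + 7 + 2 + 6 + 0 + 8 + 4 + 2 + 6 + 1 + 0 = 55

55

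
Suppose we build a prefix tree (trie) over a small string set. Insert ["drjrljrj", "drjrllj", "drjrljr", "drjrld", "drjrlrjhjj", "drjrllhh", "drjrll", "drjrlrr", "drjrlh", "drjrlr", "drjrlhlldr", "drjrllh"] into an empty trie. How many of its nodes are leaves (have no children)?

7

A leaf is a node with no children — equivalently, the end of a word that is not a proper prefix of any other stored word.
Those words: "drjrld", "drjrlhlldr", "drjrljrj", "drjrllhh", "drjrllj", "drjrlrjhjj", "drjrlrr"
Leaf count: 7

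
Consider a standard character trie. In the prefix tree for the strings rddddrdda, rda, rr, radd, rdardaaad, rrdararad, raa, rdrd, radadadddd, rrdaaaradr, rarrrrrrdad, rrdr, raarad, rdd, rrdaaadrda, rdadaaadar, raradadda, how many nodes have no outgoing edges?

Leaves are exactly the stored words that no other stored word extends.
Those words: "raarad", "radadadddd", "radd", "raradadda", "rarrrrrrdad", "rdadaaadar", "rdardaaad", "rddddrdda", "rdrd", "rrdaaadrda", "rrdaaaradr", "rrdararad", "rrdr"
Leaf count: 13

13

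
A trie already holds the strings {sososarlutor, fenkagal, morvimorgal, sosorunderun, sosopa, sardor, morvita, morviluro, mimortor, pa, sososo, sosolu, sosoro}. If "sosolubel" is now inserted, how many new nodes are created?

3

The longest prefix of "sosolubel" already in the trie is "sosolu" (length 6).
Each of the 3 remaining characters creates one node.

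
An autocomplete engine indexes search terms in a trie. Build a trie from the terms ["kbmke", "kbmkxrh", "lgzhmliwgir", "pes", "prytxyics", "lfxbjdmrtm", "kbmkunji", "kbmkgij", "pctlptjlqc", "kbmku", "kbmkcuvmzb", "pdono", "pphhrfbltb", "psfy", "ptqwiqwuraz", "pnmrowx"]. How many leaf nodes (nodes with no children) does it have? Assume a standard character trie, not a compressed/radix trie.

15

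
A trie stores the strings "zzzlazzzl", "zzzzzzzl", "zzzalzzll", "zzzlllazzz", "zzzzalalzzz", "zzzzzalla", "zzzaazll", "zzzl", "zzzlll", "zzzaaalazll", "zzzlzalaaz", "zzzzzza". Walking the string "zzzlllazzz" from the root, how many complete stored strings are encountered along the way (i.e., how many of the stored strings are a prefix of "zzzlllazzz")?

3

Traverse "zzzlllazzz" character by character; count nodes along the way that are marked as word ends.
Prefixes of the query that are stored words: "zzzl", "zzzlll", "zzzlllazzz"
Count: 3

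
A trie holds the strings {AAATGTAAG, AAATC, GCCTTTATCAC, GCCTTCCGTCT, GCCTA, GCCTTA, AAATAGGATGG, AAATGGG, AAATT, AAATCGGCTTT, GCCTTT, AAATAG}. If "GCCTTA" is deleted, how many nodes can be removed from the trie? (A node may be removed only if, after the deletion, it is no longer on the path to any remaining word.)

After clearing the end-marker at "GCCTTA", prune upward until reaching a node still needed by another word.
The suffix "A" (1 node) is used only by "GCCTTA"; the node for "GCCTT" still has the child "T", so pruning stops there.
Nodes removed: 1

1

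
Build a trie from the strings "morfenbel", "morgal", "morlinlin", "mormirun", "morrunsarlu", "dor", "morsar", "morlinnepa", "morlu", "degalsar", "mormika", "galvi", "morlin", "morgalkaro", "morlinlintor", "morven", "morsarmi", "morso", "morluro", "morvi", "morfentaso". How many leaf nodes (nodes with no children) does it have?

Leaves are exactly the stored words that no other stored word extends.
Those words: "degalsar", "dor", "galvi", "morfenbel", "morfentaso", "morgalkaro", "morlinlintor", "morlinnepa", "morluro", "mormika", "mormirun", "morrunsarlu", "morsarmi", "morso", "morven", "morvi"
Leaf count: 16

16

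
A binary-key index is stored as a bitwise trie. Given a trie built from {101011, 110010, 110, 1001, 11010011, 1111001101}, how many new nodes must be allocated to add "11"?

0

"11" is already a full path in the trie; only an end-marker is added.
No new nodes are needed: 0.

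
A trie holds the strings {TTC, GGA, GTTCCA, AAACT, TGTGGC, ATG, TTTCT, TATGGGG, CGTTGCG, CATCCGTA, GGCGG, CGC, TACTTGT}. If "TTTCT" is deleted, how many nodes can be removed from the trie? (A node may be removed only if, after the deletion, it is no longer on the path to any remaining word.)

Walk "TTTCT" from the leaf back toward the root, removing each node that no remaining word uses.
The suffix "TCT" (3 nodes) is used only by "TTTCT"; the node for "TT" still has the child "C", so pruning stops there.
Nodes removed: 3

3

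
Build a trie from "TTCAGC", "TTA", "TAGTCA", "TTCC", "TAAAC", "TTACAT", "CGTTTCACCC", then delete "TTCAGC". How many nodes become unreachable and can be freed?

3

After clearing the end-marker at "TTCAGC", prune upward until reaching a node still needed by another word.
The suffix "AGC" (3 nodes) is used only by "TTCAGC"; the node for "TTC" still has the child "C", so pruning stops there.
Nodes removed: 3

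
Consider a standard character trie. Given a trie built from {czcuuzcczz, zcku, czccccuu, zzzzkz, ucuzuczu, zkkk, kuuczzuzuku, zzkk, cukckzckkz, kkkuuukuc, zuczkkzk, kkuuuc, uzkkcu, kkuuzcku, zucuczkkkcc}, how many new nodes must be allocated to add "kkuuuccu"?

The longest prefix of "kkuuuccu" already in the trie is "kkuuuc" (length 6).
Each of the 2 remaining characters creates one node.

2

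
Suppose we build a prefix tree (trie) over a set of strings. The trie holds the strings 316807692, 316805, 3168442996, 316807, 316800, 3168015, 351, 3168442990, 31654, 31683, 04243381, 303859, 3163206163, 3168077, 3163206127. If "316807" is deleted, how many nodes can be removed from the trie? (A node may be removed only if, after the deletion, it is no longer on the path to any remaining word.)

0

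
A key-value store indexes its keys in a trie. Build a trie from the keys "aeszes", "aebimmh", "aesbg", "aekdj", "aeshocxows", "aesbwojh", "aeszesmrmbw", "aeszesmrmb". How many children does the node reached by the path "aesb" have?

2

The children of the "aesb" node are the distinct next characters among strings starting with "aesb".
Distinct next characters after "aesb": g, w.
That node has 2 child edges.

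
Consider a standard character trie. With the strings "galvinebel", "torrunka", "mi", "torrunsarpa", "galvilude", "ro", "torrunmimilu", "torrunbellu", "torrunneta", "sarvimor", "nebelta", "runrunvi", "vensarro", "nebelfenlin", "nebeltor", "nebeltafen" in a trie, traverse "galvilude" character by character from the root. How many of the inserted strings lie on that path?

Traverse "galvilude" character by character; count nodes along the way that are marked as word ends.
Prefixes of the query that are stored words: "galvilude"
Count: 1

1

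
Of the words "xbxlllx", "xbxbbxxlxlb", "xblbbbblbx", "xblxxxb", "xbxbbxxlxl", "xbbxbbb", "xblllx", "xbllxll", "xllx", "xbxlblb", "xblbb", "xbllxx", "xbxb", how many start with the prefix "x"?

Traverse to the node for "x", then collect every word in that subtree.
Words under "x": xbbxbbb, xblbb, xblbbbblbx, xblllx, xbllxll, xbllxx, xblxxxb, xbxb, xbxbbxxlxl, xbxbbxxlxlb, xbxlblb, xbxlllx, xllx
Count: 13

13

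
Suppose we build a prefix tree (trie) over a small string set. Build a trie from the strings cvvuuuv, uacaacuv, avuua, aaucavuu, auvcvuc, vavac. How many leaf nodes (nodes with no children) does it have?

A leaf is a node with no children — equivalently, the end of a word that is not a proper prefix of any other stored word.
Those words: "aaucavuu", "auvcvuc", "avuua", "cvvuuuv", "uacaacuv", "vavac"
Leaf count: 6

6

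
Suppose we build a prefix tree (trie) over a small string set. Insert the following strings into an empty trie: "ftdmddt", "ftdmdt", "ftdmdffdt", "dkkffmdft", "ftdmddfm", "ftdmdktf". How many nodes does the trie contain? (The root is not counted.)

Count nodes per top-level branch (shared prefixes stored once):
  'd'-branch (dkkffmdft): 9 nodes
  'f'-branch (ftdmddfm, ftdmddt, ftdmdffdt, ftdmdktf, ftdmdt): 17 nodes
Sum: 26

26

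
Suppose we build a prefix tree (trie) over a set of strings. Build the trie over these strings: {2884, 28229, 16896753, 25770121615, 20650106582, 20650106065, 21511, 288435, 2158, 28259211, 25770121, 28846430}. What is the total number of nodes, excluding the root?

For each word, the new-node count is its length minus the longest prefix already in the trie:
  "2884" → 4 new (2, 8, 8, 4)
  "28229" → prefix "28" already present; 3 new (2, 2, 9)
  "16896753" → 8 new (1, 6, 8, 9, 6, 7, 5, 3)
  "25770121615" → prefix "2" already present; 10 new (5, 7, 7, 0, 1, 2, 1, 6, 1, 5)
  "20650106582" → prefix "2" already present; 10 new (0, 6, 5, 0, 1, 0, 6, 5, 8, 2)
  "20650106065" → prefix "20650106" already present; 3 new (0, 6, 5)
  "21511" → prefix "2" already present; 4 new (1, 5, 1, 1)
  "288435" → prefix "2884" already present; 2 new (3, 5)
  "2158" → prefix "215" already present; 1 new (8)
  "28259211" → prefix "282" already present; 5 new (5, 9, 2, 1, 1)
  "25770121" → prefix "25770121" already present; 0 new (none)
  "28846430" → prefix "2884" already present; 4 new (6, 4, 3, 0)
Total nodes = 4 + 3 + 8 + 10 + 10 + 3 + 4 + 2 + 1 + 5 + 0 + 4 = 54

54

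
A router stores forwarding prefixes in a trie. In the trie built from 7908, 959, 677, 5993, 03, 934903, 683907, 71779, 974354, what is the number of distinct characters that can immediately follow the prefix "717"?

Walk "717" from the root, arriving at one node.
Distinct next characters after "717": 7.
That node has 1 child edge.

1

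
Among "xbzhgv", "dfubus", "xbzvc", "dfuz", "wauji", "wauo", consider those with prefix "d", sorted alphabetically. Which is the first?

dfubus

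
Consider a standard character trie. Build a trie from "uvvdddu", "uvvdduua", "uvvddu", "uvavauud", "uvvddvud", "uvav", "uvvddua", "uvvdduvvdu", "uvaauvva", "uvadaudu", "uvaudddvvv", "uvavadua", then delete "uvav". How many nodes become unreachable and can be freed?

0

After clearing the end-marker at "uvav", prune upward until reaching a node still needed by another word.
Every node on "uvav" is still needed (e.g. by "uvavauud"), so nothing is freed.
Nodes removed: 0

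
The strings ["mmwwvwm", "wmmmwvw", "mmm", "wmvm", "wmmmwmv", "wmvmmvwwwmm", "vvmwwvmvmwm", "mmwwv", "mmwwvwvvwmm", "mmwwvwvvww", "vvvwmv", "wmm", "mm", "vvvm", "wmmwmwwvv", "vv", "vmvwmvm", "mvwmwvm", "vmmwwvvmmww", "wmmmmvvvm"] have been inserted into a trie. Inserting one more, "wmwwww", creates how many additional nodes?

4

Walking "wmwwww" from the root, the first 2 characters ("wm") follow existing edges; "w" is the first miss.
Each of the 4 remaining characters creates one node.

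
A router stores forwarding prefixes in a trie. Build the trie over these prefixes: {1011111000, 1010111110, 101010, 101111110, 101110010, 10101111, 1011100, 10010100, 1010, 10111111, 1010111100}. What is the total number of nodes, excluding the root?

32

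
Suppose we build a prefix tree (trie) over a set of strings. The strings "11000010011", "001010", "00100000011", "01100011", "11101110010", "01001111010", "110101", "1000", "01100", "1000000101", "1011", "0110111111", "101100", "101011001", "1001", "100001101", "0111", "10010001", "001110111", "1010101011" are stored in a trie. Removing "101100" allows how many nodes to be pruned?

2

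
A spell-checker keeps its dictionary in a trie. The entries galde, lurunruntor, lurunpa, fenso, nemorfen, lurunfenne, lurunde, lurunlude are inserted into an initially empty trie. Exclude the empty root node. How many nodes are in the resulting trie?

Insert word by word; a character creates a node only if that edge doesn't already exist:
  "galde" → 5 new (g, a, l, d, e)
  "lurunruntor" → 11 new (l, u, r, u, n, r, u, n, t, o, r)
  "lurunpa" → prefix "lurun" already present; 2 new (p, a)
  "fenso" → 5 new (f, e, n, s, o)
  "nemorfen" → 8 new (n, e, m, o, r, f, e, n)
  "lurunfenne" → prefix "lurun" already present; 5 new (f, e, n, n, e)
  "lurunde" → prefix "lurun" already present; 2 new (d, e)
  "lurunlude" → prefix "lurun" already present; 4 new (l, u, d, e)
Total nodes = 5 + 11 + 2 + 5 + 8 + 5 + 2 + 4 = 42

42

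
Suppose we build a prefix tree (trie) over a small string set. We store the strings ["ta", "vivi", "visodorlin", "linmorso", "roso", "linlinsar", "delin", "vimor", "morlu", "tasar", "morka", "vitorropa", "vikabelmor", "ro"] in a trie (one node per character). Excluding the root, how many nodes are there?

Insert word by word; a character creates a node only if that edge doesn't already exist:
  "ta" → 2 new (t, a)
  "vivi" → 4 new (v, i, v, i)
  "visodorlin" → prefix "vi" already present; 8 new (s, o, d, o, r, l, i, n)
  "linmorso" → 8 new (l, i, n, m, o, r, s, o)
  "roso" → 4 new (r, o, s, o)
  "linlinsar" → prefix "lin" already present; 6 new (l, i, n, s, a, r)
  "delin" → 5 new (d, e, l, i, n)
  "vimor" → prefix "vi" already present; 3 new (m, o, r)
  "morlu" → 5 new (m, o, r, l, u)
  "tasar" → prefix "ta" already present; 3 new (s, a, r)
  "morka" → prefix "mor" already present; 2 new (k, a)
  "vitorropa" → prefix "vi" already present; 7 new (t, o, r, r, o, p, a)
  "vikabelmor" → prefix "vi" already present; 8 new (k, a, b, e, l, m, o, r)
  "ro" → prefix "ro" already present; 0 new (none)
Total nodes = 2 + 4 + 8 + 8 + 4 + 6 + 5 + 3 + 5 + 3 + 2 + 7 + 8 + 0 = 65

65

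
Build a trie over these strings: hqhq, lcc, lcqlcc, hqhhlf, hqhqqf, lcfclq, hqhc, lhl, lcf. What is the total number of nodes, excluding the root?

23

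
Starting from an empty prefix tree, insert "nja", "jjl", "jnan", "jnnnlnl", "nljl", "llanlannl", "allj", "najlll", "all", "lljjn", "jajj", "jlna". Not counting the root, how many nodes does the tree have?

For each word, the new-node count is its length minus the longest prefix already in the trie:
  "nja" → 3 new (n, j, a)
  "jjl" → 3 new (j, j, l)
  "jnan" → prefix "j" already present; 3 new (n, a, n)
  "jnnnlnl" → prefix "jn" already present; 5 new (n, n, l, n, l)
  "nljl" → prefix "n" already present; 3 new (l, j, l)
  "llanlannl" → 9 new (l, l, a, n, l, a, n, n, l)
  "allj" → 4 new (a, l, l, j)
  "najlll" → prefix "n" already present; 5 new (a, j, l, l, l)
  "all" → prefix "all" already present; 0 new (none)
  "lljjn" → prefix "ll" already present; 3 new (j, j, n)
  "jajj" → prefix "j" already present; 3 new (a, j, j)
  "jlna" → prefix "j" already present; 3 new (l, n, a)
Total nodes = 3 + 3 + 3 + 5 + 3 + 9 + 4 + 5 + 0 + 3 + 3 + 3 = 44

44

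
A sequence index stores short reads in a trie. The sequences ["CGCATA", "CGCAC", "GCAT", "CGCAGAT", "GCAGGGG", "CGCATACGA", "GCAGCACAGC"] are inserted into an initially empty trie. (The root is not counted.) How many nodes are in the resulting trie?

Count nodes per top-level branch (shared prefixes stored once):
  'C'-branch (CGCAC, CGCAGAT, CGCATA, CGCATACGA): 13 nodes
  'G'-branch (GCAGCACAGC, GCAGGGG, GCAT): 14 nodes
Sum: 27

27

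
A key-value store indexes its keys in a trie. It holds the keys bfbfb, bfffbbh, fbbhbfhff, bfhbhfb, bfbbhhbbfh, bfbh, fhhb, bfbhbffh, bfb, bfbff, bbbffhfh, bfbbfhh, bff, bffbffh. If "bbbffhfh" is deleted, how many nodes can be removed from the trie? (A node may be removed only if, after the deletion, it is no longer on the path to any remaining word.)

Walk "bbbffhfh" from the leaf back toward the root, removing each node that no remaining word uses.
The suffix "bbffhfh" (7 nodes) is used only by "bbbffhfh"; the node for "b" still has the child "f", so pruning stops there.
Nodes removed: 7

7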